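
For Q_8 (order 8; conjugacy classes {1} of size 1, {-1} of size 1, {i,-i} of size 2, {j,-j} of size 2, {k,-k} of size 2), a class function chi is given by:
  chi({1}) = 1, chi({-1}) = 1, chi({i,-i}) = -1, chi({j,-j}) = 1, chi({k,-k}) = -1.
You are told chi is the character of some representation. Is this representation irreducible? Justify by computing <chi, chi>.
Irreducible: <chi, chi> = 1.

Derivation: <chi, chi> = (1/|G|) sum_C |C| * |chi(C)|^2 = (1/8)[1*|1|^2 + 1*|1|^2 + 2*|-1|^2 + 2*|1|^2 + 2*|-1|^2]
  = (1/8)[(1) + (1) + (2) + (2) + (2)] = 8/8 = 1.
A character is irreducible iff <chi, chi> = 1, so this representation is irreducible.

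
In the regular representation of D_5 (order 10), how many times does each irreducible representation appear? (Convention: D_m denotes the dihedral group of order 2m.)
Each irreducible V_i of dimension d_i appears with multiplicity d_i, i.e. rho_reg = (direct sum over all irreducibles V_i) d_i V_i. The irreducible dimensions for D_5 are 1, 1, 2, 2: 2 irreducibles of dimension 1, each with multiplicity 1; 2 irreducibles of dimension 2, each with multiplicity 2. Total dimension 2*1*1 + 2*2*2 = 10 = |G|.

Working: General theorem: in the regular representation of a finite group G, each irreducible appears with multiplicity equal to its dimension. Check: dim(rho_reg) = sum d_i^2 = 1 + 1 + 4 + 4 = 10 = |G|.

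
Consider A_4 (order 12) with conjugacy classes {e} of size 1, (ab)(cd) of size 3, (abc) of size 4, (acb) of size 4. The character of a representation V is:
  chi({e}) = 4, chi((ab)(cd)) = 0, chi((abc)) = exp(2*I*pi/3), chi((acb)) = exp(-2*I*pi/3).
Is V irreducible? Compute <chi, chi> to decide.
Not irreducible (reducible): <chi, chi> = 2 > 1.

Explanation: <chi, chi> = (1/|G|) sum_C |C| * |chi(C)|^2 = (1/12)[1*|4|^2 + 3*|0|^2 + 4*|exp(2*I*pi/3)|^2 + 4*|exp(-2*I*pi/3)|^2]
  = (1/12)[(16) + (0) + (4) + (4)] = 24/12 = 2.
(Exp terms are combined using exp(i*s)*conj(exp(i*t)) = exp(i*(s-t)), and sums of them are collapsed using the identity that for every m > 1 the m distinct m-th roots of unity sum to 0, e.g. 1 + exp(2*I*pi/3) + exp(-2*I*pi/3) = 0.)
A character is irreducible iff <chi, chi> = 1, so this representation is reducible.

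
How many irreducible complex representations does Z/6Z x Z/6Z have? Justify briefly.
36

Why: The number of irreducible complex representations of a finite group equals its number of conjugacy classes. Z/6Z x Z/6Z is abelian of order 36, so every element is its own conjugacy class: 36 classes, so Z/6Z x Z/6Z (order 36) has exactly 36 irreducible complex representations.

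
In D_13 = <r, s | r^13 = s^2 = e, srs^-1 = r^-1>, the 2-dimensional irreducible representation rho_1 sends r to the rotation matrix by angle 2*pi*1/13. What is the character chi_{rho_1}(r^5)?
chi_{rho_1}(r^5) = 2*cos(2*pi*1*5/13) = -2*cos(3*pi/13)

Proof sketch: rho_1(r^5) is rotation by angle 2*pi*1*5/13, whose trace is 2*cos(2*pi*1*5/13) = -2*cos(3*pi/13).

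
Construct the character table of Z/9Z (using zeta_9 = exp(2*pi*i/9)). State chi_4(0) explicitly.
Character table of Z/9Z (irreps indexed chi_0,...,chi_8 with chi_k(m) = zeta_9^(k*m), zeta_9 = exp(2*pi*i/9)):
  irrep \ class  {0} (size 1)  {1} (size 1)    {2} (size 1)    {3} (size 1)    {4} (size 1)    {5} (size 1)    {6} (size 1)    {7} (size 1)    {8} (size 1)  
  chi_0          1             1               1               1               1               1               1               1               1             
  chi_1          1             exp(2*I*pi/9)   exp(4*I*pi/9)   exp(2*I*pi/3)   exp(8*I*pi/9)   exp(-8*I*pi/9)  exp(-2*I*pi/3)  exp(-4*I*pi/9)  exp(-2*I*pi/9)
  chi_2          1             exp(4*I*pi/9)   exp(8*I*pi/9)   exp(-2*I*pi/3)  exp(-2*I*pi/9)  exp(2*I*pi/9)   exp(2*I*pi/3)   exp(-8*I*pi/9)  exp(-4*I*pi/9)
  chi_3          1             exp(2*I*pi/3)   exp(-2*I*pi/3)  1               exp(2*I*pi/3)   exp(-2*I*pi/3)  1               exp(2*I*pi/3)   exp(-2*I*pi/3)
  chi_4          1             exp(8*I*pi/9)   exp(-2*I*pi/9)  exp(2*I*pi/3)   exp(-4*I*pi/9)  exp(4*I*pi/9)   exp(-2*I*pi/3)  exp(2*I*pi/9)   exp(-8*I*pi/9)
  chi_5          1             exp(-8*I*pi/9)  exp(2*I*pi/9)   exp(-2*I*pi/3)  exp(4*I*pi/9)   exp(-4*I*pi/9)  exp(2*I*pi/3)   exp(-2*I*pi/9)  exp(8*I*pi/9) 
  chi_6          1             exp(-2*I*pi/3)  exp(2*I*pi/3)   1               exp(-2*I*pi/3)  exp(2*I*pi/3)   1               exp(-2*I*pi/3)  exp(2*I*pi/3) 
  chi_7          1             exp(-4*I*pi/9)  exp(-8*I*pi/9)  exp(2*I*pi/3)   exp(2*I*pi/9)   exp(-2*I*pi/9)  exp(-2*I*pi/3)  exp(8*I*pi/9)   exp(4*I*pi/9) 
  chi_8          1             exp(-2*I*pi/9)  exp(-4*I*pi/9)  exp(-2*I*pi/3)  exp(-8*I*pi/9)  exp(8*I*pi/9)   exp(2*I*pi/3)   exp(4*I*pi/9)   exp(2*I*pi/9) 

Spot check: chi_4(0) = zeta_9^(4*0) = zeta_9^0 = 1.

Explanation: Z/9Z is abelian, so all 9 irreducible complex representations are 1-dimensional. They are given by chi_k(m) = zeta_9^(k*m) for k = 0,...,8. Row orthogonality: sum_m chi_k(m) conj(chi_l(m)) = 9 * [k = l].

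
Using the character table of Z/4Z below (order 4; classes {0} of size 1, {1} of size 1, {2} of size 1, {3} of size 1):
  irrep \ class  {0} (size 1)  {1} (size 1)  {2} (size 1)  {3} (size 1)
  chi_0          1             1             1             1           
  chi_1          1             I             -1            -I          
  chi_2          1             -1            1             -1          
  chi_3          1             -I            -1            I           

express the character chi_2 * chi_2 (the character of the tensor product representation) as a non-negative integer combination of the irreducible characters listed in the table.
chi_2 tensor chi_2 = chi_0 (all other irreducibles have multiplicity 0).

Derivation: The character of a tensor product is the pointwise product (chi_2 * chi_2)(C) = chi_2(C) * chi_2(C):
  {0}: (1)*(1), {1}: (-1)*(-1), {2}: (1)*(1), {3}: (-1)*(-1)
so (chi_2 * chi_2) takes values
  {0} -> 1, {1} -> 1, {2} -> 1, {3} -> 1.
Now take the inner product of this character with each irreducible chi from the table, <chi_2*chi_2, chi> = (1/4) sum_C |C| (chi_2*chi_2)(C) conj(chi(C)):
  <chi_2*chi_2, chi_0> = (1/4)[1*(1)*conj(1) + 1*(1)*conj(1) + 1*(1)*conj(1) + 1*(1)*conj(1)]
      = (1/4)[(1) + (1) + (1) + (1)] = 4/4 = 1
  <chi_2*chi_2, chi_1> = (1/4)[1*(1)*conj(1) + 1*(1)*conj(I) + 1*(1)*conj(-1) + 1*(1)*conj(-I)]
      = (1/4)[(1) + (-I) + (-1) + (I)] = 0/4 = 0
  <chi_2*chi_2, chi_2> = (1/4)[1*(1)*conj(1) + 1*(1)*conj(-1) + 1*(1)*conj(1) + 1*(1)*conj(-1)]
      = (1/4)[(1) + (-1) + (1) + (-1)] = 0/4 = 0
  <chi_2*chi_2, chi_3> = (1/4)[1*(1)*conj(1) + 1*(1)*conj(-I) + 1*(1)*conj(-1) + 1*(1)*conj(I)]
      = (1/4)[(1) + (I) + (-1) + (-I)] = 0/4 = 0
(Exp terms are combined using exp(i*s)*conj(exp(i*t)) = exp(i*(s-t)), and sums of them are collapsed using the identity that for every m > 1 the m distinct m-th roots of unity sum to 0, e.g. 1 + exp(2*I*pi/3) + exp(-2*I*pi/3) = 0.)
Hence the multiplicities are chi_0: 1. Dimension check: dim(chi_2)*dim(chi_2) = 1*1 = 1 and sum (mult * dim) = 1*1 = 1.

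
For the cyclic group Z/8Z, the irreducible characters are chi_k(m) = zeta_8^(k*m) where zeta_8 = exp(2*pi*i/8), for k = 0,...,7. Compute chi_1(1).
chi_1(1) = zeta_8^1 = exp(I*pi/4)

Explanation: chi_1(1) = zeta_8^(1*1) = zeta_8^1. Since zeta_8^8 = 1, this equals zeta_8^1 = exp(2*pi*i*1/8) = exp(I*pi/4).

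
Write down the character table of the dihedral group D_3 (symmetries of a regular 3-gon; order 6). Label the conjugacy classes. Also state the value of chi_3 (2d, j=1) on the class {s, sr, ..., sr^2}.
Conjugacy classes: {e} of size 1, {r^1, r^2} of size 2, {s, sr, ..., sr^2} of size 3.
Character table:
  irrep \ class              {e} (size 1)  {r^1, r^2} (size 2)  {s, sr, ..., sr^2} (size 3)
  chi_1 (triv)               1             1                    1                          
  chi_2 (sign: r->1, s->-1)  1             1                    -1                         
  chi_3 (2d, j=1)            2             -1                   0                          

Spot check: chi_3 (2d, j=1) on {s, sr, ..., sr^2} = 0.

Details: D_3 has order 2*3 = 6 with 3 conjugacy classes, hence 3 irreducibles. Sum of squared dims 1 + 1 + 4 = 6 = |G|. Linear characters come from the abelianisation; the 2-dimensional irreps have character r^k -> 2*cos(2*pi*j*k/3), reflections -> 0.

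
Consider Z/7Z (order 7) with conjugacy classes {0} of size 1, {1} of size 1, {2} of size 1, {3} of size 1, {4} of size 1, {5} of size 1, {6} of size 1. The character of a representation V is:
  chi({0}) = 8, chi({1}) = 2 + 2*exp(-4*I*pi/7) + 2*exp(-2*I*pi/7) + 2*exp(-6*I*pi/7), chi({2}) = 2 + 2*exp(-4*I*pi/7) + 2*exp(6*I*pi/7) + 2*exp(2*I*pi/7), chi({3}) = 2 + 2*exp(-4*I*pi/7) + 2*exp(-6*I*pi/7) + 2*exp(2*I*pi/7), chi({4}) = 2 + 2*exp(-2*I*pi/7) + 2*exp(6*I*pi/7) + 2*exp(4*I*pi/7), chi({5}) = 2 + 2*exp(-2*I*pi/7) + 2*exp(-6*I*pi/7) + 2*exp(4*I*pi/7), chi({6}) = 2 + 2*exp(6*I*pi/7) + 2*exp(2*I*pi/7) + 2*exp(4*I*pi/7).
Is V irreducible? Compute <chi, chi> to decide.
Not irreducible (reducible): <chi, chi> = 16 > 1.

Explanation: <chi, chi> = (1/|G|) sum_C |C| * |chi(C)|^2 = (1/7)[1*|8|^2 + 1*|2 + 2*exp(-4*I*pi/7) + 2*exp(-2*I*pi/7) + 2*exp(-6*I*pi/7)|^2 + 1*|2 + 2*exp(-4*I*pi/7) + 2*exp(6*I*pi/7) + 2*exp(2*I*pi/7)|^2 + 1*|2 + 2*exp(-4*I*pi/7) + 2*exp(-6*I*pi/7) + 2*exp(2*I*pi/7)|^2 + 1*|2 + 2*exp(-2*I*pi/7) + 2*exp(6*I*pi/7) + 2*exp(4*I*pi/7)|^2 + 1*|2 + 2*exp(-2*I*pi/7) + 2*exp(-6*I*pi/7) + 2*exp(4*I*pi/7)|^2 + 1*|2 + 2*exp(6*I*pi/7) + 2*exp(2*I*pi/7) + 2*exp(4*I*pi/7)|^2]
  = (1/7)[(64) + (16 + 12*exp(-2*I*pi/7) + 8*exp(-4*I*pi/7) + 4*exp(-6*I*pi/7) + 4*exp(6*I*pi/7) + 8*exp(4*I*pi/7) + 12*exp(2*I*pi/7)) + (16 + 12*exp(-4*I*pi/7) + 8*exp(-6*I*pi/7) + 4*exp(-2*I*pi/7) + 4*exp(2*I*pi/7) + 8*exp(6*I*pi/7) + 12*exp(4*I*pi/7)) + (16 + 8*exp(-2*I*pi/7) + 12*exp(-6*I*pi/7) + 4*exp(-4*I*pi/7) + 4*exp(4*I*pi/7) + 12*exp(6*I*pi/7) + 8*exp(2*I*pi/7)) + (16 + 8*exp(-2*I*pi/7) + 12*exp(-6*I*pi/7) + 4*exp(-4*I*pi/7) + 4*exp(4*I*pi/7) + 12*exp(6*I*pi/7) + 8*exp(2*I*pi/7)) + (16 + 12*exp(-4*I*pi/7) + 8*exp(-6*I*pi/7) + 4*exp(-2*I*pi/7) + 4*exp(2*I*pi/7) + 8*exp(6*I*pi/7) + 12*exp(4*I*pi/7)) + (16 + 12*exp(-2*I*pi/7) + 8*exp(-4*I*pi/7) + 4*exp(-6*I*pi/7) + 4*exp(6*I*pi/7) + 8*exp(4*I*pi/7) + 12*exp(2*I*pi/7))] = 112/7 = 16.
(Exp terms are combined using exp(i*s)*conj(exp(i*t)) = exp(i*(s-t)), and sums of them are collapsed using the identity that for every m > 1 the m distinct m-th roots of unity sum to 0, e.g. 1 + exp(2*I*pi/3) + exp(-2*I*pi/3) = 0.)
A character is irreducible iff <chi, chi> = 1, so this representation is reducible.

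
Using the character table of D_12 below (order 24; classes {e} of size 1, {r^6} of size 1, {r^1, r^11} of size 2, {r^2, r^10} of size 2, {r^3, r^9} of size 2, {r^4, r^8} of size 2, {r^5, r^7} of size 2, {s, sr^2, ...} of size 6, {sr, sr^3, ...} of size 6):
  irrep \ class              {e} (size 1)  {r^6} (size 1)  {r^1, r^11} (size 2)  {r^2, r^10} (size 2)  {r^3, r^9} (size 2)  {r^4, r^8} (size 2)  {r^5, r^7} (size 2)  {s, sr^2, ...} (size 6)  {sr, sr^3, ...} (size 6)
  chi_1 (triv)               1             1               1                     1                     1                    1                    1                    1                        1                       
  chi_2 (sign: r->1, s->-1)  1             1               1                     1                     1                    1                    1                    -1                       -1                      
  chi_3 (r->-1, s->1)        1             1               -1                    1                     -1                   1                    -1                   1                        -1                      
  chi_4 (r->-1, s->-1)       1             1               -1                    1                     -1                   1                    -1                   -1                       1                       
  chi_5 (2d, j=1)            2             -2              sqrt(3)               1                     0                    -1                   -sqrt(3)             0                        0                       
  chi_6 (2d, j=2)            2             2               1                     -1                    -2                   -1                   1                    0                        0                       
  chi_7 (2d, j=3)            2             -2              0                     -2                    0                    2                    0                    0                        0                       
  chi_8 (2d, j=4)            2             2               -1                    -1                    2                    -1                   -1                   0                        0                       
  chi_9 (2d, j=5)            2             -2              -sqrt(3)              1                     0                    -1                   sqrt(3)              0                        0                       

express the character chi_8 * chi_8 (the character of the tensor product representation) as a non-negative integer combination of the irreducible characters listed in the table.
chi_8 tensor chi_8 = chi_1 + chi_2 + chi_8 (all other irreducibles have multiplicity 0).

Solution. The character of a tensor product is the pointwise product (chi_8 * chi_8)(C) = chi_8(C) * chi_8(C):
  {e}: (2)*(2), {r^6}: (2)*(2), {r^1, r^11}: (-1)*(-1), {r^2, r^10}: (-1)*(-1), {r^3, r^9}: (2)*(2), {r^4, r^8}: (-1)*(-1), {r^5, r^7}: (-1)*(-1), {s, sr^2, ...}: (0)*(0), {sr, sr^3, ...}: (0)*(0)
so (chi_8 * chi_8) takes values
  {e} -> 4, {r^6} -> 4, {r^1, r^11} -> 1, {r^2, r^10} -> 1, {r^3, r^9} -> 4, {r^4, r^8} -> 1, {r^5, r^7} -> 1, {s, sr^2, ...} -> 0, {sr, sr^3, ...} -> 0.
Now take the inner product of this character with each irreducible chi from the table, <chi_8*chi_8, chi> = (1/24) sum_C |C| (chi_8*chi_8)(C) conj(chi(C)):
  <chi_8*chi_8, chi_1> = (1/24)[1*(4)*conj(1) + 1*(4)*conj(1) + 2*(1)*conj(1) + 2*(1)*conj(1) + 2*(4)*conj(1) + 2*(1)*conj(1) + 2*(1)*conj(1) + 6*(0)*conj(1) + 6*(0)*conj(1)]
      = (1/24)[(4) + (4) + (2) + (2) + (8) + (2) + (2) + (0) + (0)] = 24/24 = 1
  <chi_8*chi_8, chi_2> = (1/24)[1*(4)*conj(1) + 1*(4)*conj(1) + 2*(1)*conj(1) + 2*(1)*conj(1) + 2*(4)*conj(1) + 2*(1)*conj(1) + 2*(1)*conj(1) + 6*(0)*conj(-1) + 6*(0)*conj(-1)]
      = (1/24)[(4) + (4) + (2) + (2) + (8) + (2) + (2) + (0) + (0)] = 24/24 = 1
  <chi_8*chi_8, chi_3> = (1/24)[1*(4)*conj(1) + 1*(4)*conj(1) + 2*(1)*conj(-1) + 2*(1)*conj(1) + 2*(4)*conj(-1) + 2*(1)*conj(1) + 2*(1)*conj(-1) + 6*(0)*conj(1) + 6*(0)*conj(-1)]
      = (1/24)[(4) + (4) + (-2) + (2) + (-8) + (2) + (-2) + (0) + (0)] = 0/24 = 0
  <chi_8*chi_8, chi_4> = (1/24)[1*(4)*conj(1) + 1*(4)*conj(1) + 2*(1)*conj(-1) + 2*(1)*conj(1) + 2*(4)*conj(-1) + 2*(1)*conj(1) + 2*(1)*conj(-1) + 6*(0)*conj(-1) + 6*(0)*conj(1)]
      = (1/24)[(4) + (4) + (-2) + (2) + (-8) + (2) + (-2) + (0) + (0)] = 0/24 = 0
  <chi_8*chi_8, chi_5> = (1/24)[1*(4)*conj(2) + 1*(4)*conj(-2) + 2*(1)*conj(sqrt(3)) + 2*(1)*conj(1) + 2*(4)*conj(0) + 2*(1)*conj(-1) + 2*(1)*conj(-sqrt(3)) + 6*(0)*conj(0) + 6*(0)*conj(0)]
      = (1/24)[(8) + (-8) + (2*sqrt(3)) + (2) + (0) + (-2) + (-2*sqrt(3)) + (0) + (0)] = 0/24 = 0
  <chi_8*chi_8, chi_6> = (1/24)[1*(4)*conj(2) + 1*(4)*conj(2) + 2*(1)*conj(1) + 2*(1)*conj(-1) + 2*(4)*conj(-2) + 2*(1)*conj(-1) + 2*(1)*conj(1) + 6*(0)*conj(0) + 6*(0)*conj(0)]
      = (1/24)[(8) + (8) + (2) + (-2) + (-16) + (-2) + (2) + (0) + (0)] = 0/24 = 0
  <chi_8*chi_8, chi_7> = (1/24)[1*(4)*conj(2) + 1*(4)*conj(-2) + 2*(1)*conj(0) + 2*(1)*conj(-2) + 2*(4)*conj(0) + 2*(1)*conj(2) + 2*(1)*conj(0) + 6*(0)*conj(0) + 6*(0)*conj(0)]
      = (1/24)[(8) + (-8) + (0) + (-4) + (0) + (4) + (0) + (0) + (0)] = 0/24 = 0
  <chi_8*chi_8, chi_8> = (1/24)[1*(4)*conj(2) + 1*(4)*conj(2) + 2*(1)*conj(-1) + 2*(1)*conj(-1) + 2*(4)*conj(2) + 2*(1)*conj(-1) + 2*(1)*conj(-1) + 6*(0)*conj(0) + 6*(0)*conj(0)]
      = (1/24)[(8) + (8) + (-2) + (-2) + (16) + (-2) + (-2) + (0) + (0)] = 24/24 = 1
  <chi_8*chi_8, chi_9> = (1/24)[1*(4)*conj(2) + 1*(4)*conj(-2) + 2*(1)*conj(-sqrt(3)) + 2*(1)*conj(1) + 2*(4)*conj(0) + 2*(1)*conj(-1) + 2*(1)*conj(sqrt(3)) + 6*(0)*conj(0) + 6*(0)*conj(0)]
      = (1/24)[(8) + (-8) + (-2*sqrt(3)) + (2) + (0) + (-2) + (2*sqrt(3)) + (0) + (0)] = 0/24 = 0
Hence the multiplicities are chi_1: 1, chi_2: 1, chi_8: 1. Dimension check: dim(chi_8)*dim(chi_8) = 2*2 = 4 and sum (mult * dim) = 1*1 + 1*1 + 1*2 = 4.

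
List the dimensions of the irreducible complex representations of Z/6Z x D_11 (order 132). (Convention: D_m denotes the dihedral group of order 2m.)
Dimensions: 1, 1, 1, 1, 1, 1, 1, 1, 1, 1, 1, 1, 2, 2, 2, 2, 2, 2, 2, 2, 2, 2, 2, 2, 2, 2, 2, 2, 2, 2, 2, 2, 2, 2, 2, 2, 2, 2, 2, 2, 2, 2

Proof sketch: There are 42 irreducibles (= number of conjugacy classes). Their dimensions d_i satisfy sum d_i^2 = |G| = 132: 1 + 1 + 1 + 1 + 1 + 1 + 1 + 1 + 1 + 1 + 1 + 1 + 4 + 4 + 4 + 4 + 4 + 4 + 4 + 4 + 4 + 4 + 4 + 4 + 4 + 4 + 4 + 4 + 4 + 4 + 4 + 4 + 4 + 4 + 4 + 4 + 4 + 4 + 4 + 4 + 4 + 4 = 132. (For the product with Z/6Z: each of the 6 1-dim characters of Z/6Z tensors with each irrep of D_11, giving 6 copies of each D_11-dimension.)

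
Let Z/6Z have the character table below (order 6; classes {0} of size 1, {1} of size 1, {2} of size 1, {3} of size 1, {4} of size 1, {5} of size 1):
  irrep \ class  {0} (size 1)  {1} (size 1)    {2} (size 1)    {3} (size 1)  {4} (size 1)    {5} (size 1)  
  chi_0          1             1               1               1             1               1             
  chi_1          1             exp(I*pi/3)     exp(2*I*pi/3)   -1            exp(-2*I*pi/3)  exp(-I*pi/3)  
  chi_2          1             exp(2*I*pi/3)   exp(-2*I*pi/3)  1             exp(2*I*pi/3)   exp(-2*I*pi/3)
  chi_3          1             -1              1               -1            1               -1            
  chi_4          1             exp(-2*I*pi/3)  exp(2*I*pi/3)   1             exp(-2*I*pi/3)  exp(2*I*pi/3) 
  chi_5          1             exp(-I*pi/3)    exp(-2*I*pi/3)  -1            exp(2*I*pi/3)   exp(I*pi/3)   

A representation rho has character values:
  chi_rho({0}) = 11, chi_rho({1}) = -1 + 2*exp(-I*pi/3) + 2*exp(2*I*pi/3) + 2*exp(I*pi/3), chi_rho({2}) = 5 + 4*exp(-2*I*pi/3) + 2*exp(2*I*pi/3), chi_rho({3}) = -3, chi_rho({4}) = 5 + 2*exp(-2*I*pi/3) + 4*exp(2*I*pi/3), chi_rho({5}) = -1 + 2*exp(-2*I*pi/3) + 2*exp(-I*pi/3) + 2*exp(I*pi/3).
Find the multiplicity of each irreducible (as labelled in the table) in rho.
Multiplicities: chi_0: 2, chi_1: 2, chi_2: 2, chi_3: 3, chi_4: 0, chi_5: 2.

Solution. Use <chi_rho, chi> = (1/|G|) sum_C |C| * chi_rho(C) * conj(chi(C)) with |G| = 6 for each irreducible chi in the table:
  <chi_rho, chi_0> = (1/6)[1*(11)*conj(1) + 1*(-1 + 2*exp(-I*pi/3) + 2*exp(2*I*pi/3) + 2*exp(I*pi/3))*conj(1) + 1*(5 + 4*exp(-2*I*pi/3) + 2*exp(2*I*pi/3))*conj(1) + 1*(-3)*conj(1) + 1*(5 + 2*exp(-2*I*pi/3) + 4*exp(2*I*pi/3))*conj(1) + 1*(-1 + 2*exp(-2*I*pi/3) + 2*exp(-I*pi/3) + 2*exp(I*pi/3))*conj(1)]
      = (1/6)[(11) + (-1 + 2*exp(-I*pi/3) + 2*exp(2*I*pi/3) + 2*exp(I*pi/3)) + (5 + 4*exp(-2*I*pi/3) + 2*exp(2*I*pi/3)) + (-3) + (5 + 2*exp(-2*I*pi/3) + 4*exp(2*I*pi/3)) + (-1 + 2*exp(-2*I*pi/3) + 2*exp(-I*pi/3) + 2*exp(I*pi/3))] = 12/6 = 2
  <chi_rho, chi_1> = (1/6)[1*(11)*conj(1) + 1*(-1 + 2*exp(-I*pi/3) + 2*exp(2*I*pi/3) + 2*exp(I*pi/3))*conj(exp(I*pi/3)) + 1*(5 + 4*exp(-2*I*pi/3) + 2*exp(2*I*pi/3))*conj(exp(2*I*pi/3)) + 1*(-3)*conj(-1) + 1*(5 + 2*exp(-2*I*pi/3) + 4*exp(2*I*pi/3))*conj(exp(-2*I*pi/3)) + 1*(-1 + 2*exp(-2*I*pi/3) + 2*exp(-I*pi/3) + 2*exp(I*pi/3))*conj(exp(-I*pi/3))]
      = (1/6)[(11) + (2 + 2*exp(-2*I*pi/3) - exp(-I*pi/3) + 2*exp(I*pi/3)) + (2 + 5*exp(-2*I*pi/3) + 4*exp(2*I*pi/3)) + (3) + (2 + 4*exp(-2*I*pi/3) + 5*exp(2*I*pi/3)) + (2 + 2*exp(-I*pi/3) - exp(I*pi/3) + 2*exp(2*I*pi/3))] = 12/6 = 2
  <chi_rho, chi_2> = (1/6)[1*(11)*conj(1) + 1*(-1 + 2*exp(-I*pi/3) + 2*exp(2*I*pi/3) + 2*exp(I*pi/3))*conj(exp(2*I*pi/3)) + 1*(5 + 4*exp(-2*I*pi/3) + 2*exp(2*I*pi/3))*conj(exp(-2*I*pi/3)) + 1*(-3)*conj(1) + 1*(5 + 2*exp(-2*I*pi/3) + 4*exp(2*I*pi/3))*conj(exp(2*I*pi/3)) + 1*(-1 + 2*exp(-2*I*pi/3) + 2*exp(-I*pi/3) + 2*exp(I*pi/3))*conj(exp(-2*I*pi/3))]
      = (1/6)[(11) + (2*exp(-I*pi/3) - exp(-2*I*pi/3)) + (4 + 2*exp(-2*I*pi/3) + 5*exp(2*I*pi/3)) + (-3) + (4 + 5*exp(-2*I*pi/3) + 2*exp(2*I*pi/3)) + (-exp(2*I*pi/3) + 2*exp(I*pi/3))] = 12/6 = 2
  <chi_rho, chi_3> = (1/6)[1*(11)*conj(1) + 1*(-1 + 2*exp(-I*pi/3) + 2*exp(2*I*pi/3) + 2*exp(I*pi/3))*conj(-1) + 1*(5 + 4*exp(-2*I*pi/3) + 2*exp(2*I*pi/3))*conj(1) + 1*(-3)*conj(-1) + 1*(5 + 2*exp(-2*I*pi/3) + 4*exp(2*I*pi/3))*conj(1) + 1*(-1 + 2*exp(-2*I*pi/3) + 2*exp(-I*pi/3) + 2*exp(I*pi/3))*conj(-1)]
      = (1/6)[(11) + (1 - 2*exp(I*pi/3) - 2*exp(2*I*pi/3) - 2*exp(-I*pi/3)) + (5 + 4*exp(-2*I*pi/3) + 2*exp(2*I*pi/3)) + (3) + (5 + 2*exp(-2*I*pi/3) + 4*exp(2*I*pi/3)) + (1 - 2*exp(I*pi/3) - 2*exp(-I*pi/3) - 2*exp(-2*I*pi/3))] = 18/6 = 3
  <chi_rho, chi_4> = (1/6)[1*(11)*conj(1) + 1*(-1 + 2*exp(-I*pi/3) + 2*exp(2*I*pi/3) + 2*exp(I*pi/3))*conj(exp(-2*I*pi/3)) + 1*(5 + 4*exp(-2*I*pi/3) + 2*exp(2*I*pi/3))*conj(exp(2*I*pi/3)) + 1*(-3)*conj(1) + 1*(5 + 2*exp(-2*I*pi/3) + 4*exp(2*I*pi/3))*conj(exp(-2*I*pi/3)) + 1*(-1 + 2*exp(-2*I*pi/3) + 2*exp(-I*pi/3) + 2*exp(I*pi/3))*conj(exp(2*I*pi/3))]
      = (1/6)[(11) + (-2 + 2*exp(-2*I*pi/3) - exp(2*I*pi/3) + 2*exp(I*pi/3)) + (2 + 5*exp(-2*I*pi/3) + 4*exp(2*I*pi/3)) + (-3) + (2 + 4*exp(-2*I*pi/3) + 5*exp(2*I*pi/3)) + (-2 + 2*exp(-I*pi/3) - exp(-2*I*pi/3) + 2*exp(2*I*pi/3))] = 0/6 = 0
  <chi_rho, chi_5> = (1/6)[1*(11)*conj(1) + 1*(-1 + 2*exp(-I*pi/3) + 2*exp(2*I*pi/3) + 2*exp(I*pi/3))*conj(exp(-I*pi/3)) + 1*(5 + 4*exp(-2*I*pi/3) + 2*exp(2*I*pi/3))*conj(exp(-2*I*pi/3)) + 1*(-3)*conj(-1) + 1*(5 + 2*exp(-2*I*pi/3) + 4*exp(2*I*pi/3))*conj(exp(2*I*pi/3)) + 1*(-1 + 2*exp(-2*I*pi/3) + 2*exp(-I*pi/3) + 2*exp(I*pi/3))*conj(exp(I*pi/3))]
      = (1/6)[(11) + (-exp(I*pi/3) + 2*exp(2*I*pi/3)) + (4 + 2*exp(-2*I*pi/3) + 5*exp(2*I*pi/3)) + (3) + (4 + 5*exp(-2*I*pi/3) + 2*exp(2*I*pi/3)) + (2*exp(-2*I*pi/3) - exp(-I*pi/3))] = 12/6 = 2
(Exp terms are combined using exp(i*s)*conj(exp(i*t)) = exp(i*(s-t)), and sums of them are collapsed using the identity that for every m > 1 the m distinct m-th roots of unity sum to 0, e.g. 1 + exp(2*I*pi/3) + exp(-2*I*pi/3) = 0.)
Dimension check: dim(rho) = sum (mult * dim) = 2*1 + 2*1 + 2*1 + 3*1 + 0*1 + 2*1 = 11 = chi_rho(e) = 11.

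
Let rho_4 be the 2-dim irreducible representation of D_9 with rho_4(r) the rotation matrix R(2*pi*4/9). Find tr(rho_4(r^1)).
chi_{rho_4}(r^1) = 2*cos(2*pi*4*1/9) = -2*cos(pi/9)

Derivation: rho_4(r^1) is rotation by angle 2*pi*4*1/9, whose trace is 2*cos(2*pi*4*1/9) = -2*cos(pi/9).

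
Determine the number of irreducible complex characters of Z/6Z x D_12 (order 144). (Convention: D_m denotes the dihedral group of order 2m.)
54

Solution. The number of irreducible complex representations of a finite group equals its number of conjugacy classes. For a direct product, #classes(G x H) = #classes(G) * #classes(H). Z/6Z has 6 classes (abelian), D_12 has 9 classes, so 6 * 9 = 54, so Z/6Z x D_12 (order 144) has exactly 54 irreducible complex representations.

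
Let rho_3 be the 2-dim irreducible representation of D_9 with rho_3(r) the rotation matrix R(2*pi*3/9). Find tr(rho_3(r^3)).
chi_{rho_3}(r^3) = 2*cos(2*pi*3*3/9) = 2

Explanation: rho_3(r^3) is rotation by angle 2*pi*3*3/9, whose trace is 2*cos(2*pi*3*3/9) = 2.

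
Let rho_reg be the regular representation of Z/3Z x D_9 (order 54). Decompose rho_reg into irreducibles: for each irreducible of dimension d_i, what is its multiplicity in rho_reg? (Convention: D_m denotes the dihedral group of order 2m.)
Each irreducible V_i of dimension d_i appears with multiplicity d_i, i.e. rho_reg = (direct sum over all irreducibles V_i) d_i V_i. The irreducible dimensions for Z/3Z x D_9 are 1, 1, 1, 1, 1, 1, 2, 2, 2, 2, 2, 2, 2, 2, 2, 2, 2, 2: 6 irreducibles of dimension 1, each with multiplicity 1; 12 irreducibles of dimension 2, each with multiplicity 2. Total dimension 6*1*1 + 12*2*2 = 54 = |G|.

Justification: General theorem: in the regular representation of a finite group G, each irreducible appears with multiplicity equal to its dimension. Check: dim(rho_reg) = sum d_i^2 = 1 + 1 + 1 + 1 + 1 + 1 + 4 + 4 + 4 + 4 + 4 + 4 + 4 + 4 + 4 + 4 + 4 + 4 = 54 = |G|.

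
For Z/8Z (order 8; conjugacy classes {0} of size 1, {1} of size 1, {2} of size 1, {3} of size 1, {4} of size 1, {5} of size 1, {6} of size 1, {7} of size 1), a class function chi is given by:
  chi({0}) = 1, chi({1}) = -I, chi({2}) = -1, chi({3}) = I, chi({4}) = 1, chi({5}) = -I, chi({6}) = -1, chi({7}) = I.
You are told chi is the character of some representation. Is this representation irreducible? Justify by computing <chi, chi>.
Irreducible: <chi, chi> = 1.

Details: <chi, chi> = (1/|G|) sum_C |C| * |chi(C)|^2 = (1/8)[1*|1|^2 + 1*|-I|^2 + 1*|-1|^2 + 1*|I|^2 + 1*|1|^2 + 1*|-I|^2 + 1*|-1|^2 + 1*|I|^2]
  = (1/8)[(1) + (1) + (1) + (1) + (1) + (1) + (1) + (1)] = 8/8 = 1.
(Exp terms are combined using exp(i*s)*conj(exp(i*t)) = exp(i*(s-t)), and sums of them are collapsed using the identity that for every m > 1 the m distinct m-th roots of unity sum to 0, e.g. 1 + exp(2*I*pi/3) + exp(-2*I*pi/3) = 0.)
A character is irreducible iff <chi, chi> = 1, so this representation is irreducible.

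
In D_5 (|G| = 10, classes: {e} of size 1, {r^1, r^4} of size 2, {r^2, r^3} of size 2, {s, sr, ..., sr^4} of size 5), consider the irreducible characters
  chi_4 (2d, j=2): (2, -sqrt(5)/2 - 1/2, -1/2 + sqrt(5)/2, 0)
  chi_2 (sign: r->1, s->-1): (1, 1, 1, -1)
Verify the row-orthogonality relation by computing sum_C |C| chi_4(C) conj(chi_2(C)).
Sum = 0; so <chi_4, chi_2> = 0 (distinct irreducibles are orthogonal).

Solution. Compute term by term over conjugacy classes (|C| * chi_4(C) * conj(chi_2(C))):
  1*(2)*conj(1) + 2*(-sqrt(5)/2 - 1/2)*conj(1) + 2*(-1/2 + sqrt(5)/2)*conj(1) + 5*(0)*conj(-1)
  = (2) + (-sqrt(5) - 1) + (-1 + sqrt(5)) + (0)
  = 0.
Dividing by |G| = 10 gives 0/10 = 0, matching the row-orthogonality relation <chi_4, chi_2> = [chi_4 = chi_2].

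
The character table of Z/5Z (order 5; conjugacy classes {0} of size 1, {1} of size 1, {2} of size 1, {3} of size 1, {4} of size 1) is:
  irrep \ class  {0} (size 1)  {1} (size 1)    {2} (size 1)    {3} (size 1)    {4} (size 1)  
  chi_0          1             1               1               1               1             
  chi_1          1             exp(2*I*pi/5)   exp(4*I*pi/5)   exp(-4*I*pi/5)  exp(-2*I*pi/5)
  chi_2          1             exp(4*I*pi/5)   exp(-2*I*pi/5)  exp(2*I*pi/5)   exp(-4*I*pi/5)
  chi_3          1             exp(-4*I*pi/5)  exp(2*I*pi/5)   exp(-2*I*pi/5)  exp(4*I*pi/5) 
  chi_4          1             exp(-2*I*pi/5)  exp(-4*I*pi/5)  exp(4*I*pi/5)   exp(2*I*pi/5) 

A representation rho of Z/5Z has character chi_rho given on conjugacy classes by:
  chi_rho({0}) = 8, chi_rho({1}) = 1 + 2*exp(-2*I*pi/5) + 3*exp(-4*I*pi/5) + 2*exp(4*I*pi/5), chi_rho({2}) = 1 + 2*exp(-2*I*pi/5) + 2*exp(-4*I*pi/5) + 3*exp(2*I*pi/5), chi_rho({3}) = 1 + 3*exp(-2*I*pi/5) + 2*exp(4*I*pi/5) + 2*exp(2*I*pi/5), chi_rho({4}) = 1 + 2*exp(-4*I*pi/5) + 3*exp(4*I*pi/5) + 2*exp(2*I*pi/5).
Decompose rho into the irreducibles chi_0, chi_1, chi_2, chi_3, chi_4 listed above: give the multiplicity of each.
Multiplicities: chi_0: 1, chi_1: 0, chi_2: 2, chi_3: 3, chi_4: 2.

Solution. Use <chi_rho, chi> = (1/|G|) sum_C |C| * chi_rho(C) * conj(chi(C)) with |G| = 5 for each irreducible chi in the table:
  <chi_rho, chi_0> = (1/5)[1*(8)*conj(1) + 1*(1 + 2*exp(-2*I*pi/5) + 3*exp(-4*I*pi/5) + 2*exp(4*I*pi/5))*conj(1) + 1*(1 + 2*exp(-2*I*pi/5) + 2*exp(-4*I*pi/5) + 3*exp(2*I*pi/5))*conj(1) + 1*(1 + 3*exp(-2*I*pi/5) + 2*exp(4*I*pi/5) + 2*exp(2*I*pi/5))*conj(1) + 1*(1 + 2*exp(-4*I*pi/5) + 3*exp(4*I*pi/5) + 2*exp(2*I*pi/5))*conj(1)]
      = (1/5)[(8) + (1 + 2*exp(-2*I*pi/5) + 3*exp(-4*I*pi/5) + 2*exp(4*I*pi/5)) + (1 + 2*exp(-2*I*pi/5) + 2*exp(-4*I*pi/5) + 3*exp(2*I*pi/5)) + (1 + 3*exp(-2*I*pi/5) + 2*exp(4*I*pi/5) + 2*exp(2*I*pi/5)) + (1 + 2*exp(-4*I*pi/5) + 3*exp(4*I*pi/5) + 2*exp(2*I*pi/5))] = 5/5 = 1
  <chi_rho, chi_1> = (1/5)[1*(8)*conj(1) + 1*(1 + 2*exp(-2*I*pi/5) + 3*exp(-4*I*pi/5) + 2*exp(4*I*pi/5))*conj(exp(2*I*pi/5)) + 1*(1 + 2*exp(-2*I*pi/5) + 2*exp(-4*I*pi/5) + 3*exp(2*I*pi/5))*conj(exp(4*I*pi/5)) + 1*(1 + 3*exp(-2*I*pi/5) + 2*exp(4*I*pi/5) + 2*exp(2*I*pi/5))*conj(exp(-4*I*pi/5)) + 1*(1 + 2*exp(-4*I*pi/5) + 3*exp(4*I*pi/5) + 2*exp(2*I*pi/5))*conj(exp(-2*I*pi/5))]
      = (1/5)[(8) + (2*exp(-4*I*pi/5) + exp(-2*I*pi/5) + 3*exp(4*I*pi/5) + 2*exp(2*I*pi/5)) + (3*exp(-2*I*pi/5) + exp(-4*I*pi/5) + 2*exp(4*I*pi/5) + 2*exp(2*I*pi/5)) + (2*exp(-2*I*pi/5) + 2*exp(-4*I*pi/5) + exp(4*I*pi/5) + 3*exp(2*I*pi/5)) + (2*exp(-2*I*pi/5) + 3*exp(-4*I*pi/5) + exp(2*I*pi/5) + 2*exp(4*I*pi/5))] = 0/5 = 0
  <chi_rho, chi_2> = (1/5)[1*(8)*conj(1) + 1*(1 + 2*exp(-2*I*pi/5) + 3*exp(-4*I*pi/5) + 2*exp(4*I*pi/5))*conj(exp(4*I*pi/5)) + 1*(1 + 2*exp(-2*I*pi/5) + 2*exp(-4*I*pi/5) + 3*exp(2*I*pi/5))*conj(exp(-2*I*pi/5)) + 1*(1 + 3*exp(-2*I*pi/5) + 2*exp(4*I*pi/5) + 2*exp(2*I*pi/5))*conj(exp(2*I*pi/5)) + 1*(1 + 2*exp(-4*I*pi/5) + 3*exp(4*I*pi/5) + 2*exp(2*I*pi/5))*conj(exp(-4*I*pi/5))]
      = (1/5)[(8) + (2 + exp(-4*I*pi/5) + 2*exp(4*I*pi/5) + 3*exp(2*I*pi/5)) + (2 + 2*exp(-2*I*pi/5) + exp(2*I*pi/5) + 3*exp(4*I*pi/5)) + (2 + 3*exp(-4*I*pi/5) + exp(-2*I*pi/5) + 2*exp(2*I*pi/5)) + (2 + 3*exp(-2*I*pi/5) + 2*exp(-4*I*pi/5) + exp(4*I*pi/5))] = 10/5 = 2
  <chi_rho, chi_3> = (1/5)[1*(8)*conj(1) + 1*(1 + 2*exp(-2*I*pi/5) + 3*exp(-4*I*pi/5) + 2*exp(4*I*pi/5))*conj(exp(-4*I*pi/5)) + 1*(1 + 2*exp(-2*I*pi/5) + 2*exp(-4*I*pi/5) + 3*exp(2*I*pi/5))*conj(exp(2*I*pi/5)) + 1*(1 + 3*exp(-2*I*pi/5) + 2*exp(4*I*pi/5) + 2*exp(2*I*pi/5))*conj(exp(-2*I*pi/5)) + 1*(1 + 2*exp(-4*I*pi/5) + 3*exp(4*I*pi/5) + 2*exp(2*I*pi/5))*conj(exp(4*I*pi/5))]
      = (1/5)[(8) + (3 + 2*exp(-2*I*pi/5) + exp(4*I*pi/5) + 2*exp(2*I*pi/5)) + (3 + 2*exp(-4*I*pi/5) + exp(-2*I*pi/5) + 2*exp(4*I*pi/5)) + (3 + 2*exp(-4*I*pi/5) + exp(2*I*pi/5) + 2*exp(4*I*pi/5)) + (3 + 2*exp(-2*I*pi/5) + exp(-4*I*pi/5) + 2*exp(2*I*pi/5))] = 15/5 = 3
  <chi_rho, chi_4> = (1/5)[1*(8)*conj(1) + 1*(1 + 2*exp(-2*I*pi/5) + 3*exp(-4*I*pi/5) + 2*exp(4*I*pi/5))*conj(exp(-2*I*pi/5)) + 1*(1 + 2*exp(-2*I*pi/5) + 2*exp(-4*I*pi/5) + 3*exp(2*I*pi/5))*conj(exp(-4*I*pi/5)) + 1*(1 + 3*exp(-2*I*pi/5) + 2*exp(4*I*pi/5) + 2*exp(2*I*pi/5))*conj(exp(4*I*pi/5)) + 1*(1 + 2*exp(-4*I*pi/5) + 3*exp(4*I*pi/5) + 2*exp(2*I*pi/5))*conj(exp(2*I*pi/5))]
      = (1/5)[(8) + (2 + 3*exp(-2*I*pi/5) + 2*exp(-4*I*pi/5) + exp(2*I*pi/5)) + (2 + 3*exp(-4*I*pi/5) + exp(4*I*pi/5) + 2*exp(2*I*pi/5)) + (2 + 2*exp(-2*I*pi/5) + exp(-4*I*pi/5) + 3*exp(4*I*pi/5)) + (2 + exp(-2*I*pi/5) + 2*exp(4*I*pi/5) + 3*exp(2*I*pi/5))] = 10/5 = 2
(Exp terms are combined using exp(i*s)*conj(exp(i*t)) = exp(i*(s-t)), and sums of them are collapsed using the identity that for every m > 1 the m distinct m-th roots of unity sum to 0, e.g. 1 + exp(2*I*pi/3) + exp(-2*I*pi/3) = 0.)
Dimension check: dim(rho) = sum (mult * dim) = 1*1 + 0*1 + 2*1 + 3*1 + 2*1 = 8 = chi_rho(e) = 8.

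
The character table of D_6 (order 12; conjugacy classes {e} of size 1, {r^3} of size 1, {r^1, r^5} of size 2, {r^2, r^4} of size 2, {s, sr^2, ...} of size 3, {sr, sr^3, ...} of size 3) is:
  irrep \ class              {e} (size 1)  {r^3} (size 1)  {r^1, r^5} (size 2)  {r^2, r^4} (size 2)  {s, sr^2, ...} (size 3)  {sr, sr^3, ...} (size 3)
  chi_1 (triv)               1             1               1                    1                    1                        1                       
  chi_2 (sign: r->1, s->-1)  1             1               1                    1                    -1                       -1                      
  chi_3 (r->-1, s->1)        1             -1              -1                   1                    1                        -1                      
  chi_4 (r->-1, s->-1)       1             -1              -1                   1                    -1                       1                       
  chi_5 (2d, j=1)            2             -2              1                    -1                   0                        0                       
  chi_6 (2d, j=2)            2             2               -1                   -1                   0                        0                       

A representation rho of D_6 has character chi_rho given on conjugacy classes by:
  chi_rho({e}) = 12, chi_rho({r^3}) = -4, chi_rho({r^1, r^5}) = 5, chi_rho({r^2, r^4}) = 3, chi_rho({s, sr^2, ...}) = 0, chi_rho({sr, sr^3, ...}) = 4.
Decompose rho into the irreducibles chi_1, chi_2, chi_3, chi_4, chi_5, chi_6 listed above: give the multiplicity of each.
Multiplicities: chi_1: 3, chi_2: 1, chi_3: 0, chi_4: 2, chi_5: 3, chi_6: 0.

Justification: Use <chi_rho, chi> = (1/|G|) sum_C |C| * chi_rho(C) * conj(chi(C)) with |G| = 12 for each irreducible chi in the table:
  <chi_rho, chi_1> = (1/12)[1*(12)*conj(1) + 1*(-4)*conj(1) + 2*(5)*conj(1) + 2*(3)*conj(1) + 3*(0)*conj(1) + 3*(4)*conj(1)]
      = (1/12)[(12) + (-4) + (10) + (6) + (0) + (12)] = 36/12 = 3
  <chi_rho, chi_2> = (1/12)[1*(12)*conj(1) + 1*(-4)*conj(1) + 2*(5)*conj(1) + 2*(3)*conj(1) + 3*(0)*conj(-1) + 3*(4)*conj(-1)]
      = (1/12)[(12) + (-4) + (10) + (6) + (0) + (-12)] = 12/12 = 1
  <chi_rho, chi_3> = (1/12)[1*(12)*conj(1) + 1*(-4)*conj(-1) + 2*(5)*conj(-1) + 2*(3)*conj(1) + 3*(0)*conj(1) + 3*(4)*conj(-1)]
      = (1/12)[(12) + (4) + (-10) + (6) + (0) + (-12)] = 0/12 = 0
  <chi_rho, chi_4> = (1/12)[1*(12)*conj(1) + 1*(-4)*conj(-1) + 2*(5)*conj(-1) + 2*(3)*conj(1) + 3*(0)*conj(-1) + 3*(4)*conj(1)]
      = (1/12)[(12) + (4) + (-10) + (6) + (0) + (12)] = 24/12 = 2
  <chi_rho, chi_5> = (1/12)[1*(12)*conj(2) + 1*(-4)*conj(-2) + 2*(5)*conj(1) + 2*(3)*conj(-1) + 3*(0)*conj(0) + 3*(4)*conj(0)]
      = (1/12)[(24) + (8) + (10) + (-6) + (0) + (0)] = 36/12 = 3
  <chi_rho, chi_6> = (1/12)[1*(12)*conj(2) + 1*(-4)*conj(2) + 2*(5)*conj(-1) + 2*(3)*conj(-1) + 3*(0)*conj(0) + 3*(4)*conj(0)]
      = (1/12)[(24) + (-8) + (-10) + (-6) + (0) + (0)] = 0/12 = 0
Dimension check: dim(rho) = sum (mult * dim) = 3*1 + 1*1 + 0*1 + 2*1 + 3*2 + 0*2 = 12 = chi_rho(e) = 12.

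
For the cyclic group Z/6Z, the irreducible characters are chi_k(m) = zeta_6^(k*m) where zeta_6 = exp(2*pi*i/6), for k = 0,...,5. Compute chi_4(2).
chi_4(2) = zeta_6^8 = exp(2*I*pi/3)

Solution. chi_4(2) = zeta_6^(4*2) = zeta_6^8. Since zeta_6^6 = 1, this equals zeta_6^2 = exp(2*pi*i*2/6) = exp(2*I*pi/3).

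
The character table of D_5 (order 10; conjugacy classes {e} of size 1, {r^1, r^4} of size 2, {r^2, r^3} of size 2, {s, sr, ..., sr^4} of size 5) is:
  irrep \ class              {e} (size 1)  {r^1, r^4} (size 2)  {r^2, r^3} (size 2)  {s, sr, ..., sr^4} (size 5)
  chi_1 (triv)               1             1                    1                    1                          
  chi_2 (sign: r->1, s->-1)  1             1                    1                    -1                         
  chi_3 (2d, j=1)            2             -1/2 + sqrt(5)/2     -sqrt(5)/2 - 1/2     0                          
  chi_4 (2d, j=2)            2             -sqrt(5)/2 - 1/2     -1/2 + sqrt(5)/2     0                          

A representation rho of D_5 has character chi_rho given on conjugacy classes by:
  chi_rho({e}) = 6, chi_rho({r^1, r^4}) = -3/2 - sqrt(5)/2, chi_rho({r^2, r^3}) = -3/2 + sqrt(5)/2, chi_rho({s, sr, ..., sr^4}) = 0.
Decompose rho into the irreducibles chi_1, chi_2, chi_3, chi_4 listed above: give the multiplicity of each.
Multiplicities: chi_1: 0, chi_2: 0, chi_3: 1, chi_4: 2.

Use <chi_rho, chi> = (1/|G|) sum_C |C| * chi_rho(C) * conj(chi(C)) with |G| = 10 for each irreducible chi in the table:
  <chi_rho, chi_1> = (1/10)[1*(6)*conj(1) + 2*(-3/2 - sqrt(5)/2)*conj(1) + 2*(-3/2 + sqrt(5)/2)*conj(1) + 5*(0)*conj(1)]
      = (1/10)[(6) + (-3 - sqrt(5)) + (-3 + sqrt(5)) + (0)] = 0/10 = 0
  <chi_rho, chi_2> = (1/10)[1*(6)*conj(1) + 2*(-3/2 - sqrt(5)/2)*conj(1) + 2*(-3/2 + sqrt(5)/2)*conj(1) + 5*(0)*conj(-1)]
      = (1/10)[(6) + (-3 - sqrt(5)) + (-3 + sqrt(5)) + (0)] = 0/10 = 0
  <chi_rho, chi_3> = (1/10)[1*(6)*conj(2) + 2*(-3/2 - sqrt(5)/2)*conj(-1/2 + sqrt(5)/2) + 2*(-3/2 + sqrt(5)/2)*conj(-sqrt(5)/2 - 1/2) + 5*(0)*conj(0)]
      = (1/10)[(12) + (-sqrt(5) - 1) + (-1 + sqrt(5)) + (0)] = 10/10 = 1
  <chi_rho, chi_4> = (1/10)[1*(6)*conj(2) + 2*(-3/2 - sqrt(5)/2)*conj(-sqrt(5)/2 - 1/2) + 2*(-3/2 + sqrt(5)/2)*conj(-1/2 + sqrt(5)/2) + 5*(0)*conj(0)]
      = (1/10)[(12) + (4 + 2*sqrt(5)) + (4 - 2*sqrt(5)) + (0)] = 20/10 = 2
Dimension check: dim(rho) = sum (mult * dim) = 0*1 + 0*1 + 1*2 + 2*2 = 6 = chi_rho(e) = 6.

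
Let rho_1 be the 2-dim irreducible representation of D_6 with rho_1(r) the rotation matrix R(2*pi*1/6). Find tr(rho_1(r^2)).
chi_{rho_1}(r^2) = 2*cos(2*pi*1*2/6) = -1

Details: rho_1(r^2) is rotation by angle 2*pi*1*2/6, whose trace is 2*cos(2*pi*1*2/6) = -1.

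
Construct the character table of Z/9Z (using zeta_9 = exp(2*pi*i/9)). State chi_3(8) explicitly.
Character table of Z/9Z (irreps indexed chi_0,...,chi_8 with chi_k(m) = zeta_9^(k*m), zeta_9 = exp(2*pi*i/9)):
  irrep \ class  {0} (size 1)  {1} (size 1)    {2} (size 1)    {3} (size 1)    {4} (size 1)    {5} (size 1)    {6} (size 1)    {7} (size 1)    {8} (size 1)  
  chi_0          1             1               1               1               1               1               1               1               1             
  chi_1          1             exp(2*I*pi/9)   exp(4*I*pi/9)   exp(2*I*pi/3)   exp(8*I*pi/9)   exp(-8*I*pi/9)  exp(-2*I*pi/3)  exp(-4*I*pi/9)  exp(-2*I*pi/9)
  chi_2          1             exp(4*I*pi/9)   exp(8*I*pi/9)   exp(-2*I*pi/3)  exp(-2*I*pi/9)  exp(2*I*pi/9)   exp(2*I*pi/3)   exp(-8*I*pi/9)  exp(-4*I*pi/9)
  chi_3          1             exp(2*I*pi/3)   exp(-2*I*pi/3)  1               exp(2*I*pi/3)   exp(-2*I*pi/3)  1               exp(2*I*pi/3)   exp(-2*I*pi/3)
  chi_4          1             exp(8*I*pi/9)   exp(-2*I*pi/9)  exp(2*I*pi/3)   exp(-4*I*pi/9)  exp(4*I*pi/9)   exp(-2*I*pi/3)  exp(2*I*pi/9)   exp(-8*I*pi/9)
  chi_5          1             exp(-8*I*pi/9)  exp(2*I*pi/9)   exp(-2*I*pi/3)  exp(4*I*pi/9)   exp(-4*I*pi/9)  exp(2*I*pi/3)   exp(-2*I*pi/9)  exp(8*I*pi/9) 
  chi_6          1             exp(-2*I*pi/3)  exp(2*I*pi/3)   1               exp(-2*I*pi/3)  exp(2*I*pi/3)   1               exp(-2*I*pi/3)  exp(2*I*pi/3) 
  chi_7          1             exp(-4*I*pi/9)  exp(-8*I*pi/9)  exp(2*I*pi/3)   exp(2*I*pi/9)   exp(-2*I*pi/9)  exp(-2*I*pi/3)  exp(8*I*pi/9)   exp(4*I*pi/9) 
  chi_8          1             exp(-2*I*pi/9)  exp(-4*I*pi/9)  exp(-2*I*pi/3)  exp(-8*I*pi/9)  exp(8*I*pi/9)   exp(2*I*pi/3)   exp(4*I*pi/9)   exp(2*I*pi/9) 

Spot check: chi_3(8) = zeta_9^(3*8) = zeta_9^24 = exp(-2*I*pi/3).

Working: Z/9Z is abelian, so all 9 irreducible complex representations are 1-dimensional. They are given by chi_k(m) = zeta_9^(k*m) for k = 0,...,8. Row orthogonality: sum_m chi_k(m) conj(chi_l(m)) = 9 * [k = l].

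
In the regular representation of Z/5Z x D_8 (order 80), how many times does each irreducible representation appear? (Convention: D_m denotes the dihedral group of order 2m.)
Each irreducible V_i of dimension d_i appears with multiplicity d_i, i.e. rho_reg = (direct sum over all irreducibles V_i) d_i V_i. The irreducible dimensions for Z/5Z x D_8 are 1, 1, 1, 1, 1, 1, 1, 1, 1, 1, 1, 1, 1, 1, 1, 1, 1, 1, 1, 1, 2, 2, 2, 2, 2, 2, 2, 2, 2, 2, 2, 2, 2, 2, 2: 20 irreducibles of dimension 1, each with multiplicity 1; 15 irreducibles of dimension 2, each with multiplicity 2. Total dimension 20*1*1 + 15*2*2 = 80 = |G|.

Proof sketch: General theorem: in the regular representation of a finite group G, each irreducible appears with multiplicity equal to its dimension. Check: dim(rho_reg) = sum d_i^2 = 1 + 1 + 1 + 1 + 1 + 1 + 1 + 1 + 1 + 1 + 1 + 1 + 1 + 1 + 1 + 1 + 1 + 1 + 1 + 1 + 4 + 4 + 4 + 4 + 4 + 4 + 4 + 4 + 4 + 4 + 4 + 4 + 4 + 4 + 4 = 80 = |G|.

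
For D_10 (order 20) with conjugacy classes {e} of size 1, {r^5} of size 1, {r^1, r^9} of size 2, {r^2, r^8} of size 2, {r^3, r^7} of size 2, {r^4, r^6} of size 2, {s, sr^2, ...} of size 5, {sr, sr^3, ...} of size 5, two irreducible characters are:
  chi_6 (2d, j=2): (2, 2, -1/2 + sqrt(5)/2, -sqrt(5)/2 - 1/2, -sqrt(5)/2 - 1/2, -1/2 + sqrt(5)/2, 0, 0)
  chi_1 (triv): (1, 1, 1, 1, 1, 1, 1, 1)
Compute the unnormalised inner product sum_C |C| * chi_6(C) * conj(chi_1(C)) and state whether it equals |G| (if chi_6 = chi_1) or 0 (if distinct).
Sum = 0; so <chi_6, chi_1> = 0 (distinct irreducibles are orthogonal).

Explanation: Compute term by term over conjugacy classes (|C| * chi_6(C) * conj(chi_1(C))):
  1*(2)*conj(1) + 1*(2)*conj(1) + 2*(-1/2 + sqrt(5)/2)*conj(1) + 2*(-sqrt(5)/2 - 1/2)*conj(1) + 2*(-sqrt(5)/2 - 1/2)*conj(1) + 2*(-1/2 + sqrt(5)/2)*conj(1) + 5*(0)*conj(1) + 5*(0)*conj(1)
  = (2) + (2) + (-1 + sqrt(5)) + (-sqrt(5) - 1) + (-sqrt(5) - 1) + (-1 + sqrt(5)) + (0) + (0)
  = 0.
Dividing by |G| = 20 gives 0/20 = 0, matching the row-orthogonality relation <chi_6, chi_1> = [chi_6 = chi_1].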